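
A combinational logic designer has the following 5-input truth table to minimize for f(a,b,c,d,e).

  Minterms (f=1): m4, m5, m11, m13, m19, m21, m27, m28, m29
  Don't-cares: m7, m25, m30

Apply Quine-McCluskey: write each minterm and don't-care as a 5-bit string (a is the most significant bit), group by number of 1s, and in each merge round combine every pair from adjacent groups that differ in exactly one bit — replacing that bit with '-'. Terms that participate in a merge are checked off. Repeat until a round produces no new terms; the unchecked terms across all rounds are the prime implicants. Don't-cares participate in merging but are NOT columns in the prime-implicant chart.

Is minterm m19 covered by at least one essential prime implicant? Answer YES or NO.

[col 0] 00100*, 00101*, 00111*, 01011*, 01101*, 10011*, 10101*, 11001*, 11011*, 11100*, 11101*, 11110*
[col 1] -0101*, -1011, -1101*, 0-101*, 001-1, 0010-, 1-011, 1-101*, 11-01, 110-1, 111-0, 1110-
[col 2] --101
Prime implicants: --101, -1011, 001-1, 0010-, 1-011, 11-01, 110-1, 111-0, 1110-
PI chart (minterm → PIs covering it):
  4 | 0010-  (sole → essential)
  5 | --101,001-1,0010-
  11 | -1011  (sole → essential)
  13 | --101  (sole → essential)
  19 | 1-011  (sole → essential)
  21 | --101  (sole → essential)
  27 | -1011,1-011,110-1
  28 | 111-0,1110-
  29 | --101,11-01,1110-
Essential prime implicants: --101, -1011, 0010-, 1-011

YES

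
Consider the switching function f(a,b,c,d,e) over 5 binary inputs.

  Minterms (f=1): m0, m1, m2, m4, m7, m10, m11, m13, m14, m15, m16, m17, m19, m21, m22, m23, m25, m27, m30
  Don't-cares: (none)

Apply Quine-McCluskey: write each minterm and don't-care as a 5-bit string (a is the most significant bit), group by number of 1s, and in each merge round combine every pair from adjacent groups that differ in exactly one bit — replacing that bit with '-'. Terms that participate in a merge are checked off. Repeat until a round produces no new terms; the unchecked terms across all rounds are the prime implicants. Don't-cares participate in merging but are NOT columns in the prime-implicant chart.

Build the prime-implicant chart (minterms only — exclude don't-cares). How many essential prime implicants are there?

5

[col 0] 00000*, 00001*, 00010*, 00100*, 00111*, 01010*, 01011*, 01101*, 01110*, 01111*, 10000*, 10001*, 10011*, 10101*, 10110*, 10111*, 11001*, 11011*, 11110*
[col 1] -0000*, -0001*, -0111, -1011, -1110, 0-010, 0-111, 00-00, 000-0, 0000-*, 01-10*, 01-11*, 0101-*, 011-1, 0111-*, 1-001*, 1-011*, 1-110, 10-01*, 10-11*, 100-1*, 1000-*, 101-1*, 1011-, 110-1*
[col 2] -000-, 01-1-, 1-0-1, 10--1
Prime implicants: -000-, -0111, -1011, -1110, 0-010, 0-111, 00-00, 000-0, 01-1-, 011-1, 1-0-1, 1-110, 10--1, 1011-
PI chart (minterm → PIs covering it):
  0 | -000-,00-00,000-0
  1 | -000-  (sole → essential)
  2 | 0-010,000-0
  4 | 00-00  (sole → essential)
  7 | -0111,0-111
  10 | 0-010,01-1-
  11 | -1011,01-1-
  13 | 011-1  (sole → essential)
  14 | -1110,01-1-
  15 | 0-111,01-1-,011-1
  16 | -000-  (sole → essential)
  17 | -000-,1-0-1,10--1
  19 | 1-0-1,10--1
  21 | 10--1  (sole → essential)
  22 | 1-110,1011-
  23 | -0111,10--1,1011-
  25 | 1-0-1  (sole → essential)
  27 | -1011,1-0-1
  30 | -1110,1-110
Essential prime implicants: -000-, 00-00, 011-1, 1-0-1, 10--1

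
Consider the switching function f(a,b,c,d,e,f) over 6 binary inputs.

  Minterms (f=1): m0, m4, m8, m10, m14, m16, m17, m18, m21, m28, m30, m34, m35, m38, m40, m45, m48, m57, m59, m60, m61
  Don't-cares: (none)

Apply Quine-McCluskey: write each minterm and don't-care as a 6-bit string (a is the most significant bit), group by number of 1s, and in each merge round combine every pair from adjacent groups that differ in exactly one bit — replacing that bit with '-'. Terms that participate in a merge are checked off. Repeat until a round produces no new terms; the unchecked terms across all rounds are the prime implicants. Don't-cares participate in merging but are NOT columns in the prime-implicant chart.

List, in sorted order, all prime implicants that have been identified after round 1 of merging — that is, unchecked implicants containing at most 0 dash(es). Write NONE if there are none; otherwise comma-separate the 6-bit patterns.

Round 0: 000000✓ 000100✓ 001000✓ 001010✓ 001110✓ 010000✓ 010001✓ 010010✓ 010101✓ 011100✓ 011110✓ 100010✓ 100011✓ 100110✓ 101000✓ 101101✓ 110000✓ 111001✓ 111011✓ 111100✓ 111101✓
Round 1: -01000 -10000 -11100 0-0000 0-1110 00-000 000-00 001-10 0010-0 010-01 0100-0 01000- 0111-0 1-1101 100-10 10001- 111-01 1110-1 11110-
PIs = {-01000, -10000, -11100, 0-0000, 0-1110, 00-000, 000-00, 001-10, 0010-0, 010-01, 0100-0, 01000-, 0111-0, 1-1101, 100-10, 10001-, 111-01, 1110-1, 11110-}

NONE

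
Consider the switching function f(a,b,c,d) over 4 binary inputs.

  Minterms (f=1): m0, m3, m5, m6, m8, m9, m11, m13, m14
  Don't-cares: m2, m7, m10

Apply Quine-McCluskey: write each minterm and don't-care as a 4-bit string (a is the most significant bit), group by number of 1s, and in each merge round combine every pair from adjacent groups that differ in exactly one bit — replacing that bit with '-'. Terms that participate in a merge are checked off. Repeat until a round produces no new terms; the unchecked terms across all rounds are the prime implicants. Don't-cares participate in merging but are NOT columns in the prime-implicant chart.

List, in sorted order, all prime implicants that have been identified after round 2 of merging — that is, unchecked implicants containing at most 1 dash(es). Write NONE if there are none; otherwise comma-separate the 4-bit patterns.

Round 0: 0000✓ 0010✓ 0011✓ 0101✓ 0110✓ 0111✓ 1000✓ 1001✓ 1010✓ 1011✓ 1101✓ 1110✓
Round 1: -000✓ -010✓ -011✓ -101 -110✓ 0-10✓ 0-11✓ 00-0✓ 001-✓ 01-1 011-✓ 1-01 1-10✓ 10-0✓ 10-1✓ 100-✓ 101-✓
Round 2: --10 -0-0 -01- 0-1- 10--
PIs = {--10, -0-0, -01-, -101, 0-1-, 01-1, 1-01, 10--}

-101, 01-1, 1-01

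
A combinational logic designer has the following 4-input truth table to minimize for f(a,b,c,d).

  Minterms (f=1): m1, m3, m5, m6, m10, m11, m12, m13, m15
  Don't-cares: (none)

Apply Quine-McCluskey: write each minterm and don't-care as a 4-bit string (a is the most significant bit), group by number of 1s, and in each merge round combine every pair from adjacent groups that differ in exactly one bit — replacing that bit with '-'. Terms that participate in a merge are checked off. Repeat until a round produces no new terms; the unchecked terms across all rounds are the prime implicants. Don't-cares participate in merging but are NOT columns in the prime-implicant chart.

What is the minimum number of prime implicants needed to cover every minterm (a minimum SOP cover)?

size-2^0 implicants → 0001(✓)  0011(✓)  0101(✓)  0110  1010(✓)  1011(✓)  1100(✓)  1101(✓)  1111(✓)
size-2^1 implicants → -011  -101  0-01  00-1  1-11  101-  11-1  110-
Unchecked terms (primes): -011, -101, 0-01, 00-1, 0110, 1-11, 101-, 11-1, 110-
Minterm coverage:
  m1 ⊆ 0-01,00-1
  m3 ⊆ -011,00-1
  m5 ⊆ -101,0-01
  m6 ⊆ 0110 [E]
  m10 ⊆ 101- [E]
  m11 ⊆ -011,1-11,101-
  m12 ⊆ 110- [E]
  m13 ⊆ -101,11-1,110-
  m15 ⊆ 1-11,11-1
E = {0110, 101-, 110-}
Petrick residual → -011, 0-01, 1-11
Cover = b'cd + a'c'd + a'bcd' + acd + ab'c + abc'  |cover|=6

6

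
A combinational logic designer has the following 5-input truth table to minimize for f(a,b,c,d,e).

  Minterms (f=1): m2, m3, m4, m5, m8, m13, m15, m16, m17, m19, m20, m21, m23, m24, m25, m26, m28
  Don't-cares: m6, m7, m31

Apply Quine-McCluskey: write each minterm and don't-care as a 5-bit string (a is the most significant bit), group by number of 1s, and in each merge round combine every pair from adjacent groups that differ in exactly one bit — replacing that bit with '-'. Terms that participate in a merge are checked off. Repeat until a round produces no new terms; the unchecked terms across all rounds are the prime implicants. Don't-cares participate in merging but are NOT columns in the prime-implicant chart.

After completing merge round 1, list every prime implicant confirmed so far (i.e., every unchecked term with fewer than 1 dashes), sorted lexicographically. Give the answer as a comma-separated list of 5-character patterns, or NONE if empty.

NONE

[col 0] 00010*, 00011*, 00100*, 00101*, 00110*, 00111*, 01000*, 01101*, 01111*, 10000*, 10001*, 10011*, 10100*, 10101*, 10111*, 11000*, 11001*, 11010*, 11100*, 11111*
[col 1] -0011*, -0100*, -0101*, -0111*, -1000, -1111*, 0-101*, 0-111*, 00-10*, 00-11*, 0001-*, 001-0*, 001-1*, 0010-*, 0011-*, 011-1*, 1-000*, 1-001*, 1-100*, 1-111*, 10-00*, 10-01*, 10-11*, 100-1*, 1000-*, 101-1*, 1010-*, 11-00*, 110-0, 1100-*
[col 2] --111, -0-11, -01-1, -010-, 0-1-1, 00-1-, 001--, 1--00, 1-00-, 10--1, 10-0-
Prime implicants: --111, -0-11, -01-1, -010-, -1000, 0-1-1, 00-1-, 001--, 1--00, 1-00-, 10--1, 10-0-, 110-0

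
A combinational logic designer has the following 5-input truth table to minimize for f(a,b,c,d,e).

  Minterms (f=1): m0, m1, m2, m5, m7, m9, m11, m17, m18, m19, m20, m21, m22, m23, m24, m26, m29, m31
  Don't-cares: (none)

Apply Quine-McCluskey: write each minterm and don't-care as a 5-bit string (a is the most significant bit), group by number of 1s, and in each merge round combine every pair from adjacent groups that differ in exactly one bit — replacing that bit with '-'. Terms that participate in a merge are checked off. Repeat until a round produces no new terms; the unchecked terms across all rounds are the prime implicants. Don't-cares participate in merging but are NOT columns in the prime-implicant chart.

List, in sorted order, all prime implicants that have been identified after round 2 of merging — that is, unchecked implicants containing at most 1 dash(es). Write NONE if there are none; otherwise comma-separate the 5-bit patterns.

size-2^0 implicants → 00000(✓)  00001(✓)  00010(✓)  00101(✓)  00111(✓)  01001(✓)  01011(✓)  10001(✓)  10010(✓)  10011(✓)  10100(✓)  10101(✓)  10110(✓)  10111(✓)  11000(✓)  11010(✓)  11101(✓)  11111(✓)
size-2^1 implicants → -0001(✓)  -0010  -0101(✓)  -0111(✓)  0-001  00-01(✓)  000-0  0000-  001-1(✓)  010-1  1-010  1-101(✓)  1-111(✓)  10-01(✓)  10-10(✓)  10-11(✓)  100-1(✓)  1001-(✓)  101-0(✓)  101-1(✓)  1010-(✓)  1011-(✓)  110-0  111-1(✓)
size-2^2 implicants → -0-01  -01-1  1-1-1  10--1  10-1-  101--
Unchecked terms (primes): -0-01, -0010, -01-1, 0-001, 000-0, 0000-, 010-1, 1-010, 1-1-1, 10--1, 10-1-, 101--, 110-0

-0010, 0-001, 000-0, 0000-, 010-1, 1-010, 110-0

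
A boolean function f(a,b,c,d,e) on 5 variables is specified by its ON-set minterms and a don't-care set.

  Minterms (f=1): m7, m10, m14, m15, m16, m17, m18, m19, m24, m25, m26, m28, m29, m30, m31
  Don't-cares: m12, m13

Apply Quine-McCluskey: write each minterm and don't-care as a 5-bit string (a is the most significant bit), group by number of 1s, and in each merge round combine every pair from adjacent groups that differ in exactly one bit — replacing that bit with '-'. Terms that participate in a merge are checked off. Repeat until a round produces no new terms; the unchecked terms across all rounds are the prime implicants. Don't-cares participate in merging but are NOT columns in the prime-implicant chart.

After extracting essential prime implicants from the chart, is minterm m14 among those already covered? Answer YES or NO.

size-2^0 implicants → 00111(✓)  01010(✓)  01100(✓)  01101(✓)  01110(✓)  01111(✓)  10000(✓)  10001(✓)  10010(✓)  10011(✓)  11000(✓)  11001(✓)  11010(✓)  11100(✓)  11101(✓)  11110(✓)  11111(✓)
size-2^1 implicants → -1010(✓)  -1100(✓)  -1101(✓)  -1110(✓)  -1111(✓)  0-111  01-10(✓)  011-0(✓)  011-1(✓)  0110-(✓)  0111-(✓)  1-000(✓)  1-001(✓)  1-010(✓)  100-0(✓)  100-1(✓)  1000-(✓)  1001-(✓)  11-00(✓)  11-01(✓)  11-10(✓)  110-0(✓)  1100-(✓)  111-0(✓)  111-1(✓)  1110-(✓)  1111-(✓)
size-2^2 implicants → -1-10  -11-0(✓)  -11-1(✓)  -110-(✓)  -111-(✓)  011--(✓)  1-0-0  1-00-  100--  11--0  11-0-  111--(✓)
size-2^3 implicants → -11--
Unchecked terms (primes): -1-10, -11--, 0-111, 1-0-0, 1-00-, 100--, 11--0, 11-0-
Minterm coverage:
  m7 ⊆ 0-111 [E]
  m10 ⊆ -1-10 [E]
  m14 ⊆ -1-10,-11--
  m15 ⊆ -11--,0-111
  m16 ⊆ 1-0-0,1-00-,100--
  m17 ⊆ 1-00-,100--
  m18 ⊆ 1-0-0,100--
  m19 ⊆ 100-- [E]
  m24 ⊆ 1-0-0,1-00-,11--0,11-0-
  m25 ⊆ 1-00-,11-0-
  m26 ⊆ -1-10,1-0-0,11--0
  m28 ⊆ -11--,11--0,11-0-
  m29 ⊆ -11--,11-0-
  m30 ⊆ -1-10,-11--,11--0
  m31 ⊆ -11-- [E]
E = {-1-10, -11--, 0-111, 100--}

YES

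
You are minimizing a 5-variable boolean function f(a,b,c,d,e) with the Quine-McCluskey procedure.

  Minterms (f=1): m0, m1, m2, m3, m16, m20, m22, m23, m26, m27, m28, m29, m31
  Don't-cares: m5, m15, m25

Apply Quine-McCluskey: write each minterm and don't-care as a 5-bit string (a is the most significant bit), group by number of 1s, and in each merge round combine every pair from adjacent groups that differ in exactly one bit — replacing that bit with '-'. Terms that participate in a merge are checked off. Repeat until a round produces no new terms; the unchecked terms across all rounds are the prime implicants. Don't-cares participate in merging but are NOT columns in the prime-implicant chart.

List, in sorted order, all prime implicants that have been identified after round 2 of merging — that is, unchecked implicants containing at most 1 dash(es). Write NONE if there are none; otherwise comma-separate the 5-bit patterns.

-0000, -1111, 00-01, 1-100, 1-111, 10-00, 101-0, 1011-, 1101-, 1110-

[col 0] 00000*, 00001*, 00010*, 00011*, 00101*, 01111*, 10000*, 10100*, 10110*, 10111*, 11001*, 11010*, 11011*, 11100*, 11101*, 11111*
[col 1] -0000, -1111, 00-01, 000-0*, 000-1*, 0000-*, 0001-*, 1-100, 1-111, 10-00, 101-0, 1011-, 11-01*, 11-11*, 110-1*, 1101-, 111-1*, 1110-
[col 2] 000--, 11--1
Prime implicants: -0000, -1111, 00-01, 000--, 1-100, 1-111, 10-00, 101-0, 1011-, 11--1, 1101-, 1110-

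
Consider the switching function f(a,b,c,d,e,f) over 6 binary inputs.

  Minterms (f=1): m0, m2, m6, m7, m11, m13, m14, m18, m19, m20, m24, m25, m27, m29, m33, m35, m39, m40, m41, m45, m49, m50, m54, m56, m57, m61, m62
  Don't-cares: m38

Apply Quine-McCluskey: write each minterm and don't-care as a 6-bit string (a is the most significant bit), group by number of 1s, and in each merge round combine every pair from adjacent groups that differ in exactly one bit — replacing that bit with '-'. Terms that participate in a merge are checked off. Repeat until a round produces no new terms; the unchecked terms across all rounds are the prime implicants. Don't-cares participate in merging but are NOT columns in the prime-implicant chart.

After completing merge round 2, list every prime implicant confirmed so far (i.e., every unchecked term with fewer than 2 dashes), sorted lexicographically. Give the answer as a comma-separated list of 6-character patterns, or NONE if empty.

size-2^0 implicants → 000000(✓)  000010(✓)  000110(✓)  000111(✓)  001011(✓)  001101(✓)  001110(✓)  010010(✓)  010011(✓)  010100  011000(✓)  011001(✓)  011011(✓)  011101(✓)  100001(✓)  100011(✓)  100110(✓)  100111(✓)  101000(✓)  101001(✓)  101101(✓)  110001(✓)  110010(✓)  110110(✓)  111000(✓)  111001(✓)  111101(✓)  111110(✓)
size-2^1 implicants → -00110(✓)  -00111(✓)  -01101(✓)  -10010  -11000(✓)  -11001(✓)  -11101(✓)  0-0010  0-1011  0-1101(✓)  00-110  000-10  0000-0  00011-(✓)  01-011  01001-  011-01(✓)  0110-1  01100-(✓)  1-0001(✓)  1-0110  1-1000(✓)  1-1001(✓)  1-1101(✓)  10-001(✓)  100-11  1000-1  10011-(✓)  101-01(✓)  10100-(✓)  11-001(✓)  11-110  110-10  111-01(✓)  11100-(✓)
size-2^2 implicants → --1101  -0011-  -11-01  -1100-  1--001  1-1-01  1-100-
Unchecked terms (primes): --1101, -0011-, -10010, -11-01, -1100-, 0-0010, 0-1011, 00-110, 000-10, 0000-0, 01-011, 01001-, 010100, 0110-1, 1--001, 1-0110, 1-1-01, 1-100-, 100-11, 1000-1, 11-110, 110-10

-10010, 0-0010, 0-1011, 00-110, 000-10, 0000-0, 01-011, 01001-, 010100, 0110-1, 1-0110, 100-11, 1000-1, 11-110, 110-10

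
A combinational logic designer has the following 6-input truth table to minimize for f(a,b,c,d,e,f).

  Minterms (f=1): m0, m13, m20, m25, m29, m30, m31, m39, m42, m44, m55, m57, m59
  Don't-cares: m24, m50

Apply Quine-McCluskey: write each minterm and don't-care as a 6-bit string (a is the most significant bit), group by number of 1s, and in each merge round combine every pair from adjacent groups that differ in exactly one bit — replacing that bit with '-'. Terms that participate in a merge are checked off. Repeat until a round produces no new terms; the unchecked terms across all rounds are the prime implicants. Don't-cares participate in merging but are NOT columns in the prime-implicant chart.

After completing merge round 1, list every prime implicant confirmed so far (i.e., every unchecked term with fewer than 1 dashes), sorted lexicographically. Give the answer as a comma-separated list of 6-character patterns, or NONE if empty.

000000, 010100, 101010, 101100, 110010

[col 0] 000000, 001101*, 010100, 011000*, 011001*, 011101*, 011110*, 011111*, 100111*, 101010, 101100, 110010, 110111*, 111001*, 111011*
[col 1] -11001, 0-1101, 011-01, 01100-, 0111-1, 01111-, 1-0111, 1110-1
Prime implicants: -11001, 0-1101, 000000, 010100, 011-01, 01100-, 0111-1, 01111-, 1-0111, 101010, 101100, 110010, 1110-1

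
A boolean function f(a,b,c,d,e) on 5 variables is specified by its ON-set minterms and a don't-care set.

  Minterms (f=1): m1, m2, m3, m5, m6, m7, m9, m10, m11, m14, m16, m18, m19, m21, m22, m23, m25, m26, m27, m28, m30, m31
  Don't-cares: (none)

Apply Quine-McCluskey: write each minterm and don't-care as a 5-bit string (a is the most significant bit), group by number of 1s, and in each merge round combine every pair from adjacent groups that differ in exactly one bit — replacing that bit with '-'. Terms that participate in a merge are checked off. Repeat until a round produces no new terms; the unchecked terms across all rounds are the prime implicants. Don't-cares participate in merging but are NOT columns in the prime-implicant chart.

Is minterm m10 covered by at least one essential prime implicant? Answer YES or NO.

size-2^0 implicants → 00001(✓)  00010(✓)  00011(✓)  00101(✓)  00110(✓)  00111(✓)  01001(✓)  01010(✓)  01011(✓)  01110(✓)  10000(✓)  10010(✓)  10011(✓)  10101(✓)  10110(✓)  10111(✓)  11001(✓)  11010(✓)  11011(✓)  11100(✓)  11110(✓)  11111(✓)
size-2^1 implicants → -0010(✓)  -0011(✓)  -0101(✓)  -0110(✓)  -0111(✓)  -1001(✓)  -1010(✓)  -1011(✓)  -1110(✓)  0-001(✓)  0-010(✓)  0-011(✓)  0-110(✓)  00-01(✓)  00-10(✓)  00-11(✓)  000-1(✓)  0001-(✓)  001-1(✓)  0011-(✓)  01-10(✓)  010-1(✓)  0101-(✓)  1-010(✓)  1-011(✓)  1-110(✓)  1-111(✓)  10-10(✓)  10-11(✓)  100-0  1001-(✓)  101-1(✓)  1011-(✓)  11-10(✓)  11-11(✓)  110-1(✓)  1101-(✓)  111-0  1111-(✓)
size-2^2 implicants → --010(✓)  --011(✓)  --110(✓)  -0-10(✓)  -0-11(✓)  -001-(✓)  -01-1  -011-(✓)  -1-10(✓)  -10-1  -101-(✓)  0--10(✓)  0-0-1  0-01-(✓)  00--1  00-1-(✓)  1--10(✓)  1--11(✓)  1-01-(✓)  1-11-(✓)  10-1-(✓)  11-1-(✓)
size-2^3 implicants → ---10  --01-  -0-1-  1--1-
Unchecked terms (primes): ---10, --01-, -0-1-, -01-1, -10-1, 0-0-1, 00--1, 1--1-, 100-0, 111-0
Minterm coverage:
  m1 ⊆ 0-0-1,00--1
  m2 ⊆ ---10,--01-,-0-1-
  m3 ⊆ --01-,-0-1-,0-0-1,00--1
  m5 ⊆ -01-1,00--1
  m6 ⊆ ---10,-0-1-
  m7 ⊆ -0-1-,-01-1,00--1
  m9 ⊆ -10-1,0-0-1
  m10 ⊆ ---10,--01-
  m11 ⊆ --01-,-10-1,0-0-1
  m14 ⊆ ---10 [E]
  m16 ⊆ 100-0 [E]
  m18 ⊆ ---10,--01-,-0-1-,1--1-,100-0
  m19 ⊆ --01-,-0-1-,1--1-
  m21 ⊆ -01-1 [E]
  m22 ⊆ ---10,-0-1-,1--1-
  m23 ⊆ -0-1-,-01-1,1--1-
  m25 ⊆ -10-1 [E]
  m26 ⊆ ---10,--01-,1--1-
  m27 ⊆ --01-,-10-1,1--1-
  m28 ⊆ 111-0 [E]
  m30 ⊆ ---10,1--1-,111-0
  m31 ⊆ 1--1- [E]
E = {---10, -01-1, -10-1, 1--1-, 100-0, 111-0}

YES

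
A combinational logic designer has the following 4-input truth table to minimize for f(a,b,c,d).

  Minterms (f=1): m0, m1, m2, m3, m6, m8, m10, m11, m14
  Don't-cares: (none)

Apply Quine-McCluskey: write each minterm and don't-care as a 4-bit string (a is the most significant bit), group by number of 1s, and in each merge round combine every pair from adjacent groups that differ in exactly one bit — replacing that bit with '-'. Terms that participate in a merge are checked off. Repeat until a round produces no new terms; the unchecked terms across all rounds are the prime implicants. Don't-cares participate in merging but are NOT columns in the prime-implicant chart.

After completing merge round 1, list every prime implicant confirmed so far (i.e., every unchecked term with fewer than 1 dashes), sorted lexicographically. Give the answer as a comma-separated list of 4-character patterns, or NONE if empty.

Round 0: 0000✓ 0001✓ 0010✓ 0011✓ 0110✓ 1000✓ 1010✓ 1011✓ 1110✓
Round 1: -000✓ -010✓ -011✓ -110✓ 0-10✓ 00-0✓ 00-1✓ 000-✓ 001-✓ 1-10✓ 10-0✓ 101-✓
Round 2: --10 -0-0 -01- 00--
PIs = {--10, -0-0, -01-, 00--}

NONE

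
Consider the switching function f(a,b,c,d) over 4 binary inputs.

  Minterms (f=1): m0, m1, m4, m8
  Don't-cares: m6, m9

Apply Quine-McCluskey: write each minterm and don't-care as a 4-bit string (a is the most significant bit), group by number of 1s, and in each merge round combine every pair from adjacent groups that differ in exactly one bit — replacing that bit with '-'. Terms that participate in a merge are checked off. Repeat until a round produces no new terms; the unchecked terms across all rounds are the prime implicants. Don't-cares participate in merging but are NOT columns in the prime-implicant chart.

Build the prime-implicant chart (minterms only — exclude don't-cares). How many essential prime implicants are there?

1

[col 0] 0000*, 0001*, 0100*, 0110*, 1000*, 1001*
[col 1] -000*, -001*, 0-00, 000-*, 01-0, 100-*
[col 2] -00-
Prime implicants: -00-, 0-00, 01-0
PI chart (minterm → PIs covering it):
  0 | -00-,0-00
  1 | -00-  (sole → essential)
  4 | 0-00,01-0
  8 | -00-  (sole → essential)
Essential prime implicants: -00-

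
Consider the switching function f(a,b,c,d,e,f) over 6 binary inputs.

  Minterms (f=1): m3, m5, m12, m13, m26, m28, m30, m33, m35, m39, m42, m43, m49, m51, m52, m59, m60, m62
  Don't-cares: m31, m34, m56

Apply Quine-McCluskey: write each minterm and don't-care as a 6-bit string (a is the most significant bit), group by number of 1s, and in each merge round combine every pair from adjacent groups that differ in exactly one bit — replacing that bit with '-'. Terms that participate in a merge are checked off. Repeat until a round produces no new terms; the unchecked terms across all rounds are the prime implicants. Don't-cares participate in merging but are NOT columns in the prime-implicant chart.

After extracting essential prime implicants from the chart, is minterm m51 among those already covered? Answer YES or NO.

[col 0] 000011*, 000101*, 001100*, 001101*, 011010*, 011100*, 011110*, 011111*, 100001*, 100010*, 100011*, 100111*, 101010*, 101011*, 110001*, 110011*, 110100*, 111000*, 111011*, 111100*, 111110*
[col 1] -00011, -11100*, -11110*, 0-1100, 00-101, 00110-, 011-10, 0111-0*, 01111-, 1-0001*, 1-0011*, 1-1011*, 10-010*, 10-011*, 100-11, 1000-1*, 10001-*, 10101-*, 11-011*, 11-100, 1100-1*, 111-00, 1111-0*
[col 2] -111-0, 1--011, 1-00-1, 10-01-
Prime implicants: -00011, -111-0, 0-1100, 00-101, 00110-, 011-10, 01111-, 1--011, 1-00-1, 10-01-, 100-11, 11-100, 111-00
PI chart (minterm → PIs covering it):
  3 | -00011  (sole → essential)
  5 | 00-101  (sole → essential)
  12 | 0-1100,00110-
  13 | 00-101,00110-
  26 | 011-10  (sole → essential)
  28 | -111-0,0-1100
  30 | -111-0,011-10,01111-
  33 | 1-00-1  (sole → essential)
  35 | -00011,1--011,1-00-1,10-01-,100-11
  39 | 100-11  (sole → essential)
  42 | 10-01-  (sole → essential)
  43 | 1--011,10-01-
  49 | 1-00-1  (sole → essential)
  51 | 1--011,1-00-1
  52 | 11-100  (sole → essential)
  59 | 1--011  (sole → essential)
  60 | -111-0,11-100,111-00
  62 | -111-0  (sole → essential)
Essential prime implicants: -00011, -111-0, 00-101, 011-10, 1--011, 1-00-1, 10-01-, 100-11, 11-100

YES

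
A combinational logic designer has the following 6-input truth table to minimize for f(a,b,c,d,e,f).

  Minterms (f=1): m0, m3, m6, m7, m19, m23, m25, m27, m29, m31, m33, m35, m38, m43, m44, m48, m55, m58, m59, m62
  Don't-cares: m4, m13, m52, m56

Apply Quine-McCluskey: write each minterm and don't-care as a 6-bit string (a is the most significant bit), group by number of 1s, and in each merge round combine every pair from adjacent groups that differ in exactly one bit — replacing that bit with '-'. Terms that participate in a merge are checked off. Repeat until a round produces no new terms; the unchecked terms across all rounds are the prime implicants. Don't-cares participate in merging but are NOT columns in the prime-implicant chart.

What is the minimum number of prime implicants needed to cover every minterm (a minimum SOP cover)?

10

[col 0] 000000*, 000011*, 000100*, 000110*, 000111*, 001101*, 010011*, 010111*, 011001*, 011011*, 011101*, 011111*, 100001*, 100011*, 100110*, 101011*, 101100, 110000*, 110100*, 110111*, 111000*, 111010*, 111011*, 111110*
[col 1] -00011, -00110, -10111, -11011, 0-0011*, 0-0111*, 0-1101, 000-00, 000-11*, 0001-0, 00011-, 01-011*, 01-111*, 010-11*, 011-01*, 011-11*, 0110-1*, 0111-1*, 1-1011, 10-011, 1000-1, 11-000, 110-00, 111-10, 1110-0, 11101-
[col 2] 0-0-11, 01--11, 011--1
Prime implicants: -00011, -00110, -10111, -11011, 0-0-11, 0-1101, 000-00, 0001-0, 00011-, 01--11, 011--1, 1-1011, 10-011, 1000-1, 101100, 11-000, 110-00, 111-10, 1110-0, 11101-
PI chart (minterm → PIs covering it):
  0 | 000-00  (sole → essential)
  3 | -00011,0-0-11
  6 | -00110,0001-0,00011-
  7 | 0-0-11,00011-
  19 | 0-0-11,01--11
  23 | -10111,0-0-11,01--11
  25 | 011--1  (sole → essential)
  27 | -11011,01--11,011--1
  29 | 0-1101,011--1
  31 | 01--11,011--1
  33 | 1000-1  (sole → essential)
  35 | -00011,10-011,1000-1
  38 | -00110  (sole → essential)
  43 | 1-1011,10-011
  44 | 101100  (sole → essential)
  48 | 11-000,110-00
  55 | -10111  (sole → essential)
  58 | 111-10,1110-0,11101-
  59 | -11011,1-1011,11101-
  62 | 111-10  (sole → essential)
Essential prime implicants: -00110, -10111, 000-00, 011--1, 1000-1, 101100, 111-10
Petrick residual → 0-0-11, 1-1011, 11-000
Minimum SOP uses 10 PIs: b'c'def' + bc'def + a'c'ef + a'b'c'e'f' + a'bcf + acd'ef + ab'c'd'f + ab'cde'f' + abd'e'f' + abcef'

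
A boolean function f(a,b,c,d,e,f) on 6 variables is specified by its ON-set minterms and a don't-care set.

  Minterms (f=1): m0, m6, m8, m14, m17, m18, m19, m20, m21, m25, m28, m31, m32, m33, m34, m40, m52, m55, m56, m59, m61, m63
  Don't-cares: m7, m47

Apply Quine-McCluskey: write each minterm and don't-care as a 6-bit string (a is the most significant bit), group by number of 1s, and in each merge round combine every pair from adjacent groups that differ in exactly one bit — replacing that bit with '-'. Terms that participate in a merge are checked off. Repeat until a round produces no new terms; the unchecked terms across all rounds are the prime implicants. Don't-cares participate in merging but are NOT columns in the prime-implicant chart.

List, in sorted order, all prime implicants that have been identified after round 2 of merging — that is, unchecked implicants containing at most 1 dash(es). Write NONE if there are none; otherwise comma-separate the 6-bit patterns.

[col 0] 000000*, 000110*, 000111*, 001000*, 001110*, 010001*, 010010*, 010011*, 010100*, 010101*, 011001*, 011100*, 011111*, 100000*, 100001*, 100010*, 101000*, 101111*, 110100*, 110111*, 111000*, 111011*, 111101*, 111111*
[col 1] -00000*, -01000*, -10100, -11111, 00-000*, 00-110, 00011-, 01-001, 01-100, 010-01, 0100-1, 01001-, 01010-, 1-1000, 1-1111, 10-000*, 1000-0, 10000-, 11-111, 111-11, 1111-1
[col 2] -0-000
Prime implicants: -0-000, -10100, -11111, 00-110, 00011-, 01-001, 01-100, 010-01, 0100-1, 01001-, 01010-, 1-1000, 1-1111, 1000-0, 10000-, 11-111, 111-11, 1111-1

-10100, -11111, 00-110, 00011-, 01-001, 01-100, 010-01, 0100-1, 01001-, 01010-, 1-1000, 1-1111, 1000-0, 10000-, 11-111, 111-11, 1111-1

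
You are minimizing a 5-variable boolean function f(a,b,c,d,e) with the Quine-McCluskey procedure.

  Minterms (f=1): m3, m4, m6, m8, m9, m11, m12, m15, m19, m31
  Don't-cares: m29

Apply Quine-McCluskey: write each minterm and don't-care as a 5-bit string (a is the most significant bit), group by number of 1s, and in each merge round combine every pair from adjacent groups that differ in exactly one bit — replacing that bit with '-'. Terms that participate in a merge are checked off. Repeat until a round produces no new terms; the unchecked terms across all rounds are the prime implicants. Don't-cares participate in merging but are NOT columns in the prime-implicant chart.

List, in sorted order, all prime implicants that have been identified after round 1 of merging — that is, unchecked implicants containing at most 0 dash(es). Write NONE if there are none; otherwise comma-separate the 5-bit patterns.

[col 0] 00011*, 00100*, 00110*, 01000*, 01001*, 01011*, 01100*, 01111*, 10011*, 11101*, 11111*
[col 1] -0011, -1111, 0-011, 0-100, 001-0, 01-00, 01-11, 010-1, 0100-, 111-1
Prime implicants: -0011, -1111, 0-011, 0-100, 001-0, 01-00, 01-11, 010-1, 0100-, 111-1

NONE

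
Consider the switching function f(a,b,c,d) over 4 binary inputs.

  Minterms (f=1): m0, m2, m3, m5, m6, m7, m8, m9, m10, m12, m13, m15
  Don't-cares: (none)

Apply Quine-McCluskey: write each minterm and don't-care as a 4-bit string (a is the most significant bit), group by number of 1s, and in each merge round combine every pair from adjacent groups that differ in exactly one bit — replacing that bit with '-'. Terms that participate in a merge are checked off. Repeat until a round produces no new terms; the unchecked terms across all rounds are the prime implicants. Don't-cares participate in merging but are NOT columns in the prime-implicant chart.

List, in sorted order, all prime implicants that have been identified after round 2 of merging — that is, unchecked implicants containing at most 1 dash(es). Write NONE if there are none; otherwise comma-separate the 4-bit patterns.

[col 0] 0000*, 0010*, 0011*, 0101*, 0110*, 0111*, 1000*, 1001*, 1010*, 1100*, 1101*, 1111*
[col 1] -000*, -010*, -101*, -111*, 0-10*, 0-11*, 00-0*, 001-*, 01-1*, 011-*, 1-00*, 1-01*, 10-0*, 100-*, 11-1*, 110-*
[col 2] -0-0, -1-1, 0-1-, 1-0-
Prime implicants: -0-0, -1-1, 0-1-, 1-0-

NONE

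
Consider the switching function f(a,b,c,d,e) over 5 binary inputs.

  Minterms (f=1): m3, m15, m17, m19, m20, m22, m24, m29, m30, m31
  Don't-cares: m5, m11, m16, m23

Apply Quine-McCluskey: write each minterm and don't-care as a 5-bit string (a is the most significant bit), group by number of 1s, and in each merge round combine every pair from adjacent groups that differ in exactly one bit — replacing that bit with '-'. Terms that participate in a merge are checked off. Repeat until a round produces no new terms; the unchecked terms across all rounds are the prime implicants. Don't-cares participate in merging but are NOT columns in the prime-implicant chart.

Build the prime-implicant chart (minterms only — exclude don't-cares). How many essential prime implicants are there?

3

Round 0: 00011✓ 00101 01011✓ 01111✓ 10000✓ 10001✓ 10011✓ 10100✓ 10110✓ 10111✓ 11000✓ 11101✓ 11110✓ 11111✓
Round 1: -0011 -1111 0-011 01-11 1-000 1-110✓ 1-111✓ 10-00 10-11 100-1 1000- 101-0 1011-✓ 111-1 1111-✓
Round 2: 1-11-
PIs = {-0011, -1111, 0-011, 00101, 01-11, 1-000, 1-11-, 10-00, 10-11, 100-1, 1000-, 101-0, 111-1}
Coverage chart:
  m3: -0011,0-011
  m15: -1111,01-11
  m17: 100-1,1000-
  m19: -0011,10-11,100-1
  m20: 10-00,101-0
  m22: 1-11-,101-0
  m24: 1-000 ←essential
  m29: 111-1 ←essential
  m30: 1-11- ←essential
  m31: -1111,1-11-,111-1
Essential: 1-000, 1-11-, 111-1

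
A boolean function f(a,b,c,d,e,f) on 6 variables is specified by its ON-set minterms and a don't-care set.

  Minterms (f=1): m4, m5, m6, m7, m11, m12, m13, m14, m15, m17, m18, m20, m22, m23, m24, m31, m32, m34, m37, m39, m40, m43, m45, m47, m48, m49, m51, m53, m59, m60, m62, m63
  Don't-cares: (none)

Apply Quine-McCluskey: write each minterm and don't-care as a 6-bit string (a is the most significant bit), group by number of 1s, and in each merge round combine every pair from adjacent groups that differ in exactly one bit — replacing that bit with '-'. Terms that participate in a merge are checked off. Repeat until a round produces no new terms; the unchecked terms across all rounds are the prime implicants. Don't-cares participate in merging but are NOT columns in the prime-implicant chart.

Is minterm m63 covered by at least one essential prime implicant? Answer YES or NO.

NO

[col 0] 000100*, 000101*, 000110*, 000111*, 001011*, 001100*, 001101*, 001110*, 001111*, 010001*, 010010*, 010100*, 010110*, 010111*, 011000, 011111*, 100000*, 100010*, 100101*, 100111*, 101000*, 101011*, 101101*, 101111*, 110000*, 110001*, 110011*, 110101*, 111011*, 111100*, 111110*, 111111*
[col 1] -00101*, -00111*, -01011*, -01101*, -01111*, -10001, -11111*, 0-0100*, 0-0110*, 0-0111*, 0-1111*, 00-100*, 00-101*, 00-110*, 00-111*, 0001-0*, 0001-1*, 00010-*, 00011-*, 001-11*, 0011-0*, 0011-1*, 00110-*, 00111-*, 01-111*, 010-10, 0101-0*, 01011-*, 1-0000, 1-0101, 1-1011*, 1-1111*, 10-000, 10-101*, 10-111*, 1000-0, 1001-1*, 101-11*, 1011-1*, 11-011, 110-01, 1100-1, 11000-, 111-11*, 1111-0, 11111-
[col 2] --1111, -0-101*, -0-111*, -001-1*, -01-11, -011-1*, 0--111, 0-01-0, 0-011-, 00-1-0*, 00-1-1*, 00-10-*, 00-11-*, 0001--*, 0011--*, 1-1-11, 10-1-1*
[col 3] -0-1-1, 00-1--
Prime implicants: --1111, -0-1-1, -01-11, -10001, 0--111, 0-01-0, 0-011-, 00-1--, 010-10, 011000, 1-0000, 1-0101, 1-1-11, 10-000, 1000-0, 11-011, 110-01, 1100-1, 11000-, 1111-0, 11111-
PI chart (minterm → PIs covering it):
  4 | 0-01-0,00-1--
  5 | -0-1-1,00-1--
  6 | 0-01-0,0-011-,00-1--
  7 | -0-1-1,0--111,0-011-,00-1--
  11 | -01-11  (sole → essential)
  12 | 00-1--  (sole → essential)
  13 | -0-1-1,00-1--
  14 | 00-1--  (sole → essential)
  15 | --1111,-0-1-1,-01-11,0--111,00-1--
  17 | -10001  (sole → essential)
  18 | 010-10  (sole → essential)
  20 | 0-01-0  (sole → essential)
  22 | 0-01-0,0-011-,010-10
  23 | 0--111,0-011-
  24 | 011000  (sole → essential)
  31 | --1111,0--111
  32 | 1-0000,10-000,1000-0
  34 | 1000-0  (sole → essential)
  37 | -0-1-1,1-0101
  39 | -0-1-1  (sole → essential)
  40 | 10-000  (sole → essential)
  43 | -01-11,1-1-11
  45 | -0-1-1  (sole → essential)
  47 | --1111,-0-1-1,-01-11,1-1-11
  48 | 1-0000,11000-
  49 | -10001,110-01,1100-1,11000-
  51 | 11-011,1100-1
  53 | 1-0101,110-01
  59 | 1-1-11,11-011
  60 | 1111-0  (sole → essential)
  62 | 1111-0,11111-
  63 | --1111,1-1-11,11111-
Essential prime implicants: -0-1-1, -01-11, -10001, 0-01-0, 00-1--, 010-10, 011000, 10-000, 1000-0, 1111-0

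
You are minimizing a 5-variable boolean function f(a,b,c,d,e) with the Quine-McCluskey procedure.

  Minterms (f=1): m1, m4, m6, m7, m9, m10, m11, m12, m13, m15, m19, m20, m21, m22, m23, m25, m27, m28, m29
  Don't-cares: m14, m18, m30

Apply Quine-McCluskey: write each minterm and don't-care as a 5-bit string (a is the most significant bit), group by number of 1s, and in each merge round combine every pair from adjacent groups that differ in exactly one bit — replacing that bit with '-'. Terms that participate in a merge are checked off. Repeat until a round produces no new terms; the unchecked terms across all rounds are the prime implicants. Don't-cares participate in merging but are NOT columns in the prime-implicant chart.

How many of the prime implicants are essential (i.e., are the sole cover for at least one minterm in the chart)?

[col 0] 00001*, 00100*, 00110*, 00111*, 01001*, 01010*, 01011*, 01100*, 01101*, 01110*, 01111*, 10010*, 10011*, 10100*, 10101*, 10110*, 10111*, 11001*, 11011*, 11100*, 11101*, 11110*
[col 1] -0100*, -0110*, -0111*, -1001*, -1011*, -1100*, -1101*, -1110*, 0-001, 0-100*, 0-110*, 0-111*, 001-0*, 0011-*, 01-01*, 01-10*, 01-11*, 010-1*, 0101-*, 011-0*, 011-1*, 0110-*, 0111-*, 1-011, 1-100*, 1-101*, 1-110*, 10-10*, 10-11*, 1001-*, 101-0*, 101-1*, 1010-*, 1011-*, 11-01*, 110-1*, 111-0*, 1110-*
[col 2] --100*, --110*, -01-0*, -011-, -1-01, -10-1, -11-0*, -110-, 0-1-0*, 0-11-, 01--1, 01-1-, 011--, 1-1-0*, 1-10-, 10-1-, 101--
[col 3] --1-0
Prime implicants: --1-0, -011-, -1-01, -10-1, -110-, 0-001, 0-11-, 01--1, 01-1-, 011--, 1-011, 1-10-, 10-1-, 101--
PI chart (minterm → PIs covering it):
  1 | 0-001  (sole → essential)
  4 | --1-0  (sole → essential)
  6 | --1-0,-011-,0-11-
  7 | -011-,0-11-
  9 | -1-01,-10-1,0-001,01--1
  10 | 01-1-  (sole → essential)
  11 | -10-1,01--1,01-1-
  12 | --1-0,-110-,011--
  13 | -1-01,-110-,01--1,011--
  15 | 0-11-,01--1,01-1-,011--
  19 | 1-011,10-1-
  20 | --1-0,1-10-,101--
  21 | 1-10-,101--
  22 | --1-0,-011-,10-1-,101--
  23 | -011-,10-1-,101--
  25 | -1-01,-10-1
  27 | -10-1,1-011
  28 | --1-0,-110-,1-10-
  29 | -1-01,-110-,1-10-
Essential prime implicants: --1-0, 0-001, 01-1-

3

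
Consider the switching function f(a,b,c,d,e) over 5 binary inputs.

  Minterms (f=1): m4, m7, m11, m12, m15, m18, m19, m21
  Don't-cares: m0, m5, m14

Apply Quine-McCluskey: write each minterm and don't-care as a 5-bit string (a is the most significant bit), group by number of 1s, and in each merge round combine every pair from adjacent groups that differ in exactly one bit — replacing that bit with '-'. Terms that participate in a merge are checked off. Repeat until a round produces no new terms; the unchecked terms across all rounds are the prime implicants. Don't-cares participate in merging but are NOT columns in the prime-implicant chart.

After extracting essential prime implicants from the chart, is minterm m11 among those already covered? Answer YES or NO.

size-2^0 implicants → 00000(✓)  00100(✓)  00101(✓)  00111(✓)  01011(✓)  01100(✓)  01110(✓)  01111(✓)  10010(✓)  10011(✓)  10101(✓)
size-2^1 implicants → -0101  0-100  0-111  00-00  001-1  0010-  01-11  011-0  0111-  1001-
Unchecked terms (primes): -0101, 0-100, 0-111, 00-00, 001-1, 0010-, 01-11, 011-0, 0111-, 1001-
Minterm coverage:
  m4 ⊆ 0-100,00-00,0010-
  m7 ⊆ 0-111,001-1
  m11 ⊆ 01-11 [E]
  m12 ⊆ 0-100,011-0
  m15 ⊆ 0-111,01-11,0111-
  m18 ⊆ 1001- [E]
  m19 ⊆ 1001- [E]
  m21 ⊆ -0101 [E]
E = {-0101, 01-11, 1001-}

YES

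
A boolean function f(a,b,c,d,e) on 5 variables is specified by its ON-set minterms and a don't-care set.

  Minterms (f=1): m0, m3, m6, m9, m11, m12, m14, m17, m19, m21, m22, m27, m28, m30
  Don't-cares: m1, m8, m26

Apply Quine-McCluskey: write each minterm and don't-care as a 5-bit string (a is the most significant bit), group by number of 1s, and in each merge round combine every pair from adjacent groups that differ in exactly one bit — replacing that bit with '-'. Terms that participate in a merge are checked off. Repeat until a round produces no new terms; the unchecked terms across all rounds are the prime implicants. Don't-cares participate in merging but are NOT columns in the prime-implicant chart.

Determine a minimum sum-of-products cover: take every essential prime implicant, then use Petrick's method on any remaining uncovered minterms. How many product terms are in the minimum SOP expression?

5

Round 0: 00000✓ 00001✓ 00011✓ 00110✓ 01000✓ 01001✓ 01011✓ 01100✓ 01110✓ 10001✓ 10011✓ 10101✓ 10110✓ 11010✓ 11011✓ 11100✓ 11110✓
Round 1: -0001✓ -0011✓ -0110✓ -1011✓ -1100✓ -1110✓ 0-000✓ 0-001✓ 0-011✓ 0-110✓ 000-1✓ 0000-✓ 01-00 010-1✓ 0100-✓ 011-0✓ 1-011✓ 1-110✓ 10-01 100-1✓ 11-10 1101- 111-0✓
Round 2: --011 --110 -00-1 -11-0 0-0-1 0-00-
PIs = {--011, --110, -00-1, -11-0, 0-0-1, 0-00-, 01-00, 10-01, 11-10, 1101-}
Coverage chart:
  m0: 0-00- ←essential
  m3: --011,-00-1,0-0-1
  m6: --110 ←essential
  m9: 0-0-1,0-00-
  m11: --011,0-0-1
  m12: -11-0,01-00
  m14: --110,-11-0
  m17: -00-1,10-01
  m19: --011,-00-1
  m21: 10-01 ←essential
  m22: --110 ←essential
  m27: --011,1101-
  m28: -11-0 ←essential
  m30: --110,-11-0,11-10
Essential: --110, -11-0, 0-00-, 10-01
Petrick residual → --011
Min cover (5 terms): c'de + cde' + bce' + a'c'd' + ab'd'e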